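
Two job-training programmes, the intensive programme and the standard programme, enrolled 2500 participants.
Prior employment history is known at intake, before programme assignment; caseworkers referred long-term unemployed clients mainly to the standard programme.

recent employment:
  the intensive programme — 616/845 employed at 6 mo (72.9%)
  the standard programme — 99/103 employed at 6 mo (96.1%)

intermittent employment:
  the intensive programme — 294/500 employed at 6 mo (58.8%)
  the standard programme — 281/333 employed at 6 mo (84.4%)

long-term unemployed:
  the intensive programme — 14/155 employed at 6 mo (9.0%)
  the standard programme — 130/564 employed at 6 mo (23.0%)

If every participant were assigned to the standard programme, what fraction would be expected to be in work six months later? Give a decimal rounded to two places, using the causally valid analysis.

Nothing the programme does changes prior employment history; the imbalance is an allocation artefact. With prior employment history also predicting the outcome, the pooled figure is confounded, and the within-stratum comparison is the causal one.
Standardising the standard programme to the population prior employment history mix: 0.379·99/103 + 0.333·281/333 + 0.288·130/564 = 0.712.

0.71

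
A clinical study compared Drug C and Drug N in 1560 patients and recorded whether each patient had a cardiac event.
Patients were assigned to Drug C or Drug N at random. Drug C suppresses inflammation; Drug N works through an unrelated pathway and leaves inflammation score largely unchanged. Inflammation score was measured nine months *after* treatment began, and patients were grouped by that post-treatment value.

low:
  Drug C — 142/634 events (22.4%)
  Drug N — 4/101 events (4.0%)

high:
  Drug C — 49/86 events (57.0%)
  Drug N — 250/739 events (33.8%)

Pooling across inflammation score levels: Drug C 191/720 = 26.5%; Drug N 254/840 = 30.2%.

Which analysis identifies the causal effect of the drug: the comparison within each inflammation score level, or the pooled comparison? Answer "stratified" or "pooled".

Drug N is lower inside every inflammation score stratum but Drug C is lower in aggregate. Whether to stratify depends on how inflammation score relates to the drug.
Because the drug influences inflammation score, inflammation score is a post-treatment mediator, not a confounder. Stratifying on it would bias the estimate; the causal effect is the crude pooled difference.
Pooled: Drug C 26.5% vs Drug N 30.2%; Drug C is lower overall.

pooled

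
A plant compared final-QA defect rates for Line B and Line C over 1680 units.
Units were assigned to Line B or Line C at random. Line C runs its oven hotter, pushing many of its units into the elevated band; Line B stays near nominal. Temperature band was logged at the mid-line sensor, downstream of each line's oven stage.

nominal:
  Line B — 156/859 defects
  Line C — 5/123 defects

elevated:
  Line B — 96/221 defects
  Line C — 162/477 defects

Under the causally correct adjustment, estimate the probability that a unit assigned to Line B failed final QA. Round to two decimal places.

Line C is lower inside every in-process temperature band stratum but Line B is lower in aggregate. Whether to stratify depends on how in-process temperature band relates to the line.
In-process temperature band here is a post-treatment variable shaped by the line; conditioning on it would introduce bias rather than remove it. The overall comparison is the causal one.
So P(outcome | do(Line B)) is just the pooled rate for Line B: 252/1080 = 0.233.

0.23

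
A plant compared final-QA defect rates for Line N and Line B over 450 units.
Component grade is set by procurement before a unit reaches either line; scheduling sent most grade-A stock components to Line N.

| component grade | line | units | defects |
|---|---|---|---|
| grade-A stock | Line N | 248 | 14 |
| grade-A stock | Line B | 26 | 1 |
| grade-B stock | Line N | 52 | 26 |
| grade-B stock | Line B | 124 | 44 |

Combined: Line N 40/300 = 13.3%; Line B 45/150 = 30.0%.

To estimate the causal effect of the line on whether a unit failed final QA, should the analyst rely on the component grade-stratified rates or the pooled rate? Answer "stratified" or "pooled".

stratified

Here component grade is a common cause — it drives both which line a case falls under and the outcome. The crude comparison mixes populations; the stratum-specific rates are the causally relevant ones.
Within each level — grade-A stock: 5.6% vs 3.8%; grade-B stock: 50.0% vs 35.5% — Line B is lower every time.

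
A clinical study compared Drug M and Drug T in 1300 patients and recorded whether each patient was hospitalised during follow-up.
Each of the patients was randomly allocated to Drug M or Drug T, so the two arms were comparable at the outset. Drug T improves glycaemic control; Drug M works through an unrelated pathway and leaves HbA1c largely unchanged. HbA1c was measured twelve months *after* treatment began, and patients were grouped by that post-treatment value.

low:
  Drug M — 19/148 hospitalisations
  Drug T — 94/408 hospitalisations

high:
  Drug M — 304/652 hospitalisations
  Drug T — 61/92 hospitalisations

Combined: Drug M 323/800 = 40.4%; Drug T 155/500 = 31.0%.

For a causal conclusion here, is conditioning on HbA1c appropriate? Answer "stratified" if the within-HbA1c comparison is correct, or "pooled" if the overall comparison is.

pooled

Within every HbA1c level Drug M has the lower rate, yet pooled Drug T does — Simpson's reversal.
Stratifying would compare drugs among patients the drugs themselves sorted into HbA1c groups — a form of selection on an intermediate. The unconditioned pooled rates give the total causal effect.
Pooled: Drug M 40.4% vs Drug T 31.0%; Drug T is lower overall.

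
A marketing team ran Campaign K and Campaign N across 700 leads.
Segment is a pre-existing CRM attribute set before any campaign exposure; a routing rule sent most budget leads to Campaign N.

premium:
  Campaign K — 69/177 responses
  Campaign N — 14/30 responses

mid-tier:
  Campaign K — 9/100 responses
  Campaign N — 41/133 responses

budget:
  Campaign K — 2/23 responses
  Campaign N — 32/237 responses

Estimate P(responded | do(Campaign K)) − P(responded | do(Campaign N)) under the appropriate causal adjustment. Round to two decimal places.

-0.11

The imbalance in customer segment arose from how leads were allocated, not from anything the campaign did; and customer segment independently affects the outcome. The pooled gap is confounded — condition on customer segment.
Adjusting over the population distribution of customer segment: 0.296·(0.390−0.467) + 0.333·(0.090−0.308) + 0.371·(0.087−0.135) = -0.113.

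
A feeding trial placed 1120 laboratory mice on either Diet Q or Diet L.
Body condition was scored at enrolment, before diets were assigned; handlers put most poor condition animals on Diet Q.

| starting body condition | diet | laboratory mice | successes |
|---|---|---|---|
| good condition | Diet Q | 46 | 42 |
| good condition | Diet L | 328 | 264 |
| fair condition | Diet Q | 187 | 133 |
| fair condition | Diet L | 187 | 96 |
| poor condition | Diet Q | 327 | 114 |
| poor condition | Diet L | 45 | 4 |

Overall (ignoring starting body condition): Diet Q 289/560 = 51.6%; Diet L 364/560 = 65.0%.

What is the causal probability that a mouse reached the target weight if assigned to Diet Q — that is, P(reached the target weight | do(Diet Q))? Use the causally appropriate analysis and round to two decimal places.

0.66

Starting body condition is set before the diet has any effect — it is not caused by the diet — and it independently drives the outcome. That makes it a confounder, so the causal comparison is within starting body condition levels.
Standardising Diet Q to the population starting body condition mix: 0.334·42/46 + 0.334·133/187 + 0.332·114/327 = 0.658.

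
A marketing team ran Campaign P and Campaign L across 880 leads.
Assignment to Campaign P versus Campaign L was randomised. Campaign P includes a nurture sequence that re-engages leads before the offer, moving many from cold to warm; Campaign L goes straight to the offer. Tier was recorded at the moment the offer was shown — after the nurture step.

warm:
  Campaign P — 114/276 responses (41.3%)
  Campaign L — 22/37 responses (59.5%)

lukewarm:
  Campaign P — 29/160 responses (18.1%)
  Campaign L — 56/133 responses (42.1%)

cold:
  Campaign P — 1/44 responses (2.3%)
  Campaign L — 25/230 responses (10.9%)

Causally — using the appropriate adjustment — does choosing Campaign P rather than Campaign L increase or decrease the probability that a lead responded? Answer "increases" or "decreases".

The stratified and pooled comparisons disagree (Campaign L wins within each engagement tier; Campaign P wins overall), so the answer turns on the causal role of engagement tier.
Engagement tier is recorded after the campaign and is itself shifted by it — it sits on the causal path from campaign to outcome. Conditioning on a mediator would strip out part of the effect we want; the pooled comparison gives the total causal effect.
Pooled: Campaign P 30.0% vs Campaign L 25.8%; Campaign P is higher overall.

increases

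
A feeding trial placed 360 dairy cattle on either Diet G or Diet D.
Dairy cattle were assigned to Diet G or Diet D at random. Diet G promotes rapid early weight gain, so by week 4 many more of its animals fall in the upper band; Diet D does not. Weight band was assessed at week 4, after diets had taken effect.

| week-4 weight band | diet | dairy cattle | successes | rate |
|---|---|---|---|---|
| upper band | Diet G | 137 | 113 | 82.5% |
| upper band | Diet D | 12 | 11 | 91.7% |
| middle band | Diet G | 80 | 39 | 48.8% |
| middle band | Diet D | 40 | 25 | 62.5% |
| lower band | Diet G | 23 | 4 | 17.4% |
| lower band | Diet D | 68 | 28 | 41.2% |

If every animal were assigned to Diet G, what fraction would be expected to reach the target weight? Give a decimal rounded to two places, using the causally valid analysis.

0.65

The stratified and pooled comparisons disagree (Diet D wins within each week-4 weight band; Diet G wins overall), so the answer turns on the causal role of week-4 weight band.
Week-4 weight band here is a post-treatment variable shaped by the diet; conditioning on it would introduce bias rather than remove it. The overall comparison is the causal one.
So P(outcome | do(Diet G)) is just the pooled rate for Diet G: 156/240 = 0.650.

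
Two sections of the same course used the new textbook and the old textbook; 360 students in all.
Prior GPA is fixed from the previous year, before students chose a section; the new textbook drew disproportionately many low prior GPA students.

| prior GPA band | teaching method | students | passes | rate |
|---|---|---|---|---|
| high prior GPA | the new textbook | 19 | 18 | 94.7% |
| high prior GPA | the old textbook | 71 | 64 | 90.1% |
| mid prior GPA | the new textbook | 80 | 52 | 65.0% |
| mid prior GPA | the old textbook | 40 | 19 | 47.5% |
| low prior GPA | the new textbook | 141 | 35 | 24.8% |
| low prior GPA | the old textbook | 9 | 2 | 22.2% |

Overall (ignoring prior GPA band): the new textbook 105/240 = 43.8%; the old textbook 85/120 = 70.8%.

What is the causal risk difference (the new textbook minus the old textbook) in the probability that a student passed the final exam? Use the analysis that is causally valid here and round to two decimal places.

Prior GPA band differs across teaching methods for reasons unrelated to any effect of the teaching method itself, and it separately predicts the outcome — a classic confounder. We must compare within prior GPA band levels.
Adjusting over the population distribution of prior GPA band: 0.250·(0.947−0.901) + 0.333·(0.650−0.475) + 0.417·(0.248−0.222) = +0.081.

+0.08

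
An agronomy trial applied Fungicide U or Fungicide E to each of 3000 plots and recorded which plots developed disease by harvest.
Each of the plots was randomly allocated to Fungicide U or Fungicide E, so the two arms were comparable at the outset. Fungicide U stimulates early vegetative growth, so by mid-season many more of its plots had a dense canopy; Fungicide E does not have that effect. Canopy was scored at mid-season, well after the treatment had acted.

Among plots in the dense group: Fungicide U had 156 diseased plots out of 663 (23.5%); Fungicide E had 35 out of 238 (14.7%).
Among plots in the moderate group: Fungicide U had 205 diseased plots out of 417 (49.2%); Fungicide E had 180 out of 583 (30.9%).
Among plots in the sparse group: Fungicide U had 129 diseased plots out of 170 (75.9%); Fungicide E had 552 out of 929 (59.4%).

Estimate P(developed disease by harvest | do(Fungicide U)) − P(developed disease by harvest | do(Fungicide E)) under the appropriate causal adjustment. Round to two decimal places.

Because the fungicide influences mid-season canopy, mid-season canopy is a post-treatment mediator, not a confounder. Stratifying on it would bias the estimate; the causal effect is the crude pooled difference.
The causal difference is the pooled difference: 0.392 − 0.438 = -0.046.

-0.05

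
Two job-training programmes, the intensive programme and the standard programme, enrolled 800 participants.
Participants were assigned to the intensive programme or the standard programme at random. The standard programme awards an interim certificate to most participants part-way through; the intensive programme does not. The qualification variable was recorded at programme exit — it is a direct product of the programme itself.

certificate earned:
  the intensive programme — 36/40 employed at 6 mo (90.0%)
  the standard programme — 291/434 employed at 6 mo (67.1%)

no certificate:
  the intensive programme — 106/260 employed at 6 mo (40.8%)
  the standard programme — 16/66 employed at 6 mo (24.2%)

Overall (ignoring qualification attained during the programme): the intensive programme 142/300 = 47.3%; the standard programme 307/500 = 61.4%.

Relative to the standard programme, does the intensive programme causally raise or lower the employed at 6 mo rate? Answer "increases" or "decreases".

decreases

Within every qualification attained during the programme level the intensive programme has the higher rate, yet pooled the standard programme does — Simpson's reversal.
Qualification attained during the programme here is a post-treatment variable shaped by the programme; conditioning on it would introduce bias rather than remove it. The overall comparison is the causal one.
Pooled: the intensive programme 47.3% vs the standard programme 61.4%; the standard programme is higher overall.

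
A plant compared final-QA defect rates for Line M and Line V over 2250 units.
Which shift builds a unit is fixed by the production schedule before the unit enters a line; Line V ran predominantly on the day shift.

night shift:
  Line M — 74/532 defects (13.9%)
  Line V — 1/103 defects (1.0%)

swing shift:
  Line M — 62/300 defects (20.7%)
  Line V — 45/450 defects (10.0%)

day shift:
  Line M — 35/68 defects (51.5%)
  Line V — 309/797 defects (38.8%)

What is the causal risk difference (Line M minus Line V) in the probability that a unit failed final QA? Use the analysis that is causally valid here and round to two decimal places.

The stratified and pooled comparisons disagree (Line V wins within each shift; Line M wins overall), so the answer turns on the causal role of shift.
Here shift is a common cause — it drives both which line a case falls under and the outcome. The crude comparison mixes populations; the stratum-specific rates are the causally relevant ones.
Adjusting over the population distribution of shift: 0.282·(0.139−0.010) + 0.333·(0.207−0.100) + 0.384·(0.515−0.388) = +0.121.

+0.12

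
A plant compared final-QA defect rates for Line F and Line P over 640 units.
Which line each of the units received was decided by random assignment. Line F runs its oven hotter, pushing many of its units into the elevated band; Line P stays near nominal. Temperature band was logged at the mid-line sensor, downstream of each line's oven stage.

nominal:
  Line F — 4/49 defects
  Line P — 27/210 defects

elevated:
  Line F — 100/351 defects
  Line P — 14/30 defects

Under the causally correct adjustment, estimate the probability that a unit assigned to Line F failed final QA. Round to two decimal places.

Because the line influences in-process temperature band, in-process temperature band is a post-treatment mediator, not a confounder. Stratifying on it would bias the estimate; the causal effect is the crude pooled difference.
So P(outcome | do(Line F)) is just the pooled rate for Line F: 104/400 = 0.260.

0.26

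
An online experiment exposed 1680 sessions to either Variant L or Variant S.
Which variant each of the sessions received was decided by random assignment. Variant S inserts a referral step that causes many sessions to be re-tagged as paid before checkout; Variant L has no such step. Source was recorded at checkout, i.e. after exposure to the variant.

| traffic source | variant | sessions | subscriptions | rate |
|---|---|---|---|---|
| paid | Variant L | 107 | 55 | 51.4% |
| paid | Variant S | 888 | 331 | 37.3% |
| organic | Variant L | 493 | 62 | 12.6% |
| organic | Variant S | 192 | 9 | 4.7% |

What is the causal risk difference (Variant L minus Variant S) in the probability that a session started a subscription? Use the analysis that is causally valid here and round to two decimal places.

-0.12

Because the variant influences traffic source, traffic source is a post-treatment mediator, not a confounder. Stratifying on it would bias the estimate; the causal effect is the crude pooled difference.
The causal difference is the pooled difference: 0.195 − 0.315 = -0.120.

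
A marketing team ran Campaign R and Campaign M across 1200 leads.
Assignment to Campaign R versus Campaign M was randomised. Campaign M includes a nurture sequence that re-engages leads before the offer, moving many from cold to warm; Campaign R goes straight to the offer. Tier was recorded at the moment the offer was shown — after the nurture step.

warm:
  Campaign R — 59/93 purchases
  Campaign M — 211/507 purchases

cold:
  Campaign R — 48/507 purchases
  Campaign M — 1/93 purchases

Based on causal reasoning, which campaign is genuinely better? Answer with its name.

Engagement tier is downstream of the campaign. One should not condition on a consequence of treatment, so the overall rates are the right comparison.
Pooled: Campaign R 17.8% vs Campaign M 35.3%; Campaign M is higher overall.

Campaign M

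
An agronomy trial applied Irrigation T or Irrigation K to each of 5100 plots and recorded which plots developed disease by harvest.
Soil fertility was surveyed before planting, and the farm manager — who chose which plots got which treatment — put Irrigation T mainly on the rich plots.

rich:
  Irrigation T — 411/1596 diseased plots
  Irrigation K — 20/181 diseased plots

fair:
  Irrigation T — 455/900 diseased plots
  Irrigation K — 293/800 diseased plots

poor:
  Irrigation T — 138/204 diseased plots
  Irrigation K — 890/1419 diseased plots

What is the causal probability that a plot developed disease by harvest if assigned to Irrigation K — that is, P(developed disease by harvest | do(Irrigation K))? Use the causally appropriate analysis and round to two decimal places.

The soil fertility-specific comparison favours Irrigation K throughout, but the pooled figures favour Irrigation T. The question is whether to condition on soil fertility.
Nothing the irrigation does changes soil fertility; the imbalance is an allocation artefact. With soil fertility also predicting the outcome, the pooled figure is confounded, and the within-stratum comparison is the causal one.
Standardising Irrigation K to the population soil fertility mix: 0.348·20/181 + 0.333·293/800 + 0.318·890/1419 = 0.360.

0.36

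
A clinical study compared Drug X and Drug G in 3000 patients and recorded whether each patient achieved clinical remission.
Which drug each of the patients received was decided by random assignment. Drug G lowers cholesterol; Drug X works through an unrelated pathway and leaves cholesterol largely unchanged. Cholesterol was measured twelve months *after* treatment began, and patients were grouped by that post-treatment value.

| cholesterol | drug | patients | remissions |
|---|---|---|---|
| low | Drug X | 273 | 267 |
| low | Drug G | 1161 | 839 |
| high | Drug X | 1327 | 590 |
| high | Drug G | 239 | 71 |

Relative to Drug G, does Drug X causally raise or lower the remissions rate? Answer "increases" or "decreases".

decreases

Within every cholesterol level Drug X has the higher rate, yet pooled Drug G does — Simpson's reversal.
Cholesterol is downstream of the drug. One should not condition on a consequence of treatment, so the overall rates are the right comparison.
Pooled: Drug X 53.6% vs Drug G 65.0%; Drug G is higher overall.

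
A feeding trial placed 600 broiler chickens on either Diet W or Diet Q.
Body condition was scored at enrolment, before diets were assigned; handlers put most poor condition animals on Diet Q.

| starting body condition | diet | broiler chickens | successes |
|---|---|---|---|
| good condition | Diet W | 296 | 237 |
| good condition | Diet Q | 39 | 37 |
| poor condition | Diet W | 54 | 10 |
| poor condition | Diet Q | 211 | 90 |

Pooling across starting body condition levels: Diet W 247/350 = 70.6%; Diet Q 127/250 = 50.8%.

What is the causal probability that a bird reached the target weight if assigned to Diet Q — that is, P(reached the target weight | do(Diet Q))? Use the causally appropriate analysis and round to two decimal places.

Nothing the diet does changes starting body condition; the imbalance is an allocation artefact. With starting body condition also predicting the outcome, the pooled figure is confounded, and the within-stratum comparison is the causal one.
Standardising Diet Q to the population starting body condition mix: 0.558·37/39 + 0.442·90/211 = 0.718.

0.72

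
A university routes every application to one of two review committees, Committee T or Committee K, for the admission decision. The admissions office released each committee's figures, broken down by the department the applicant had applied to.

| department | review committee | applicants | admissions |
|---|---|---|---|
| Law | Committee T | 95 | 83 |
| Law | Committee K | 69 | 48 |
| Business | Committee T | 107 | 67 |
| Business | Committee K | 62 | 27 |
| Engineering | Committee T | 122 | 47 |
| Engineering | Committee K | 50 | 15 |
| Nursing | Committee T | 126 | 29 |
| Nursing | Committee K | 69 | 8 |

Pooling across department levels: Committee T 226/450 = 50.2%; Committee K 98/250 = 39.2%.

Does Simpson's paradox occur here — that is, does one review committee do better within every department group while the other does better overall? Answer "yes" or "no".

Within each department level (Law 87.4% vs 69.6%; Business 62.6% vs 43.5%; Engineering 38.5% vs 30.0%; Nursing 23.0% vs 11.6%), Committee T has the higher rate every time. Pooled: 50.2% vs 39.2% — Committee T has the higher rate overall. They agree.

no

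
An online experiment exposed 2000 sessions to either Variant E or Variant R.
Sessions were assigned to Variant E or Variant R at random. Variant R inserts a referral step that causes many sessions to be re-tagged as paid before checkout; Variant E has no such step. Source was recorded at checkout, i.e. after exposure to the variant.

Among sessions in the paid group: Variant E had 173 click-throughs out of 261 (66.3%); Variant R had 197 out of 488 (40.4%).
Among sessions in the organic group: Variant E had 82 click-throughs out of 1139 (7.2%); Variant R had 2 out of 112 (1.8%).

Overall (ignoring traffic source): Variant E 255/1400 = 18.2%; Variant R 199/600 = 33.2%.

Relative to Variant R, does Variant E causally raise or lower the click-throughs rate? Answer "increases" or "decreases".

decreases

Stratifying would compare variants among sessions the variants themselves sorted into traffic source groups — a form of selection on an intermediate. The unconditioned pooled rates give the total causal effect.
Pooled: Variant E 18.2% vs Variant R 33.2%; Variant R is higher overall.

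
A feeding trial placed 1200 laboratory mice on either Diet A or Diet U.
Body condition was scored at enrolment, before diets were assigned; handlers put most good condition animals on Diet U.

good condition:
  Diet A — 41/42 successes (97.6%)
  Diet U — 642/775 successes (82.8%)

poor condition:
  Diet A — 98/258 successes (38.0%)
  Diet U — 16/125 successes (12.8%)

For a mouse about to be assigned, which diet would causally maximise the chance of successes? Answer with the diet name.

Since starting body condition is a pre-existing factor (not a product of the diet) and it affects the outcome on its own, it is a confounder. The stratified rates, not the pooled rate, identify the causal effect.
Within each level — good condition: 97.6% vs 82.8%; poor condition: 38.0% vs 12.8% — Diet A is higher every time.

Diet A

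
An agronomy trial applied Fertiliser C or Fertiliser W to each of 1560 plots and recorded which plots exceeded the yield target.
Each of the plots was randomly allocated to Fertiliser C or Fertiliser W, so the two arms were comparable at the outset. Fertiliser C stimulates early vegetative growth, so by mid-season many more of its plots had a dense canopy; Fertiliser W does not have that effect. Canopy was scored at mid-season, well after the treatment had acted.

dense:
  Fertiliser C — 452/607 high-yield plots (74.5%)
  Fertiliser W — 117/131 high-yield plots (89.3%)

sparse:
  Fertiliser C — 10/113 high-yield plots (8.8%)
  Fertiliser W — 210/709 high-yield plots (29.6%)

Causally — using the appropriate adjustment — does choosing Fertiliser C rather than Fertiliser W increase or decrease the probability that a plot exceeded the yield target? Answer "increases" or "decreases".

increases

The stratified and pooled comparisons disagree (Fertiliser W wins within each mid-season canopy; Fertiliser C wins overall), so the answer turns on the causal role of mid-season canopy.
Mid-season canopy lies on the pathway fertiliser → mid-season canopy → outcome, so adjusting for it blocks the indirect effect. For the total causal effect of fertiliser, use the unadjusted pooled rates.
Pooled: Fertiliser C 64.2% vs Fertiliser W 38.9%; Fertiliser C is higher overall.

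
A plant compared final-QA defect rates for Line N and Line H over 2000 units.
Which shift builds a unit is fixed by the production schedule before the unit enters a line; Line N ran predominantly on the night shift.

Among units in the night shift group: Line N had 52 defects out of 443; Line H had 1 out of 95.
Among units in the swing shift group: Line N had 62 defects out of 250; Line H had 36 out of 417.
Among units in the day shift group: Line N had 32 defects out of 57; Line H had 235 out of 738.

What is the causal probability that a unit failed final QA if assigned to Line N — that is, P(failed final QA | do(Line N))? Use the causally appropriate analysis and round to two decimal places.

Nothing the line does changes shift; the imbalance is an allocation artefact. With shift also predicting the outcome, the pooled figure is confounded, and the within-stratum comparison is the causal one.
Standardising Line N to the population shift mix: 0.269·52/443 + 0.334·62/250 + 0.398·32/57 = 0.337.

0.34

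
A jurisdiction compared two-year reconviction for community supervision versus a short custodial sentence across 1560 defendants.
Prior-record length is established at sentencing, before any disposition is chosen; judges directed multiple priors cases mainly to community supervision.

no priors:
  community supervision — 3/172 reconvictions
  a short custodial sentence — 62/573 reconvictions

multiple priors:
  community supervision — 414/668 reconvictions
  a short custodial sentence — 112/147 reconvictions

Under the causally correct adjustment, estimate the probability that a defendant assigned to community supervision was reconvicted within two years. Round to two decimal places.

0.33

Since prior-record length is a pre-existing factor (not a product of the disposition) and it affects the outcome on its own, it is a confounder. The stratified rates, not the pooled rate, identify the causal effect.
Standardising community supervision to the population prior-record length mix: 0.478·3/172 + 0.522·414/668 = 0.332.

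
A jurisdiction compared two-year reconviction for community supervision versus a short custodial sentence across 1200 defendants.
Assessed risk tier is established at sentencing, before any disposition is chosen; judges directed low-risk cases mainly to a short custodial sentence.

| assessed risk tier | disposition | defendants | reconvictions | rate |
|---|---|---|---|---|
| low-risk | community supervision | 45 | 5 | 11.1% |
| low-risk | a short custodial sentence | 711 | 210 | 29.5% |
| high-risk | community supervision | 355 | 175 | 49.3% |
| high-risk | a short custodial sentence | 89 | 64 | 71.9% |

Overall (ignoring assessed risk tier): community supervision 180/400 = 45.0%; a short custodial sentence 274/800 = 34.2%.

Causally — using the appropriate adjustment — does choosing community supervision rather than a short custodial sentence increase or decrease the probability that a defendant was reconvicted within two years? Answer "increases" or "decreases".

The assessed risk tier-specific comparison favours community supervision throughout, but the pooled figures favour a short custodial sentence. The question is whether to condition on assessed risk tier.
Nothing the disposition does changes assessed risk tier; the imbalance is an allocation artefact. With assessed risk tier also predicting the outcome, the pooled figure is confounded, and the within-stratum comparison is the causal one.
Within each level — low-risk: 11.1% vs 29.5%; high-risk: 49.3% vs 71.9% — community supervision is lower every time.

decreases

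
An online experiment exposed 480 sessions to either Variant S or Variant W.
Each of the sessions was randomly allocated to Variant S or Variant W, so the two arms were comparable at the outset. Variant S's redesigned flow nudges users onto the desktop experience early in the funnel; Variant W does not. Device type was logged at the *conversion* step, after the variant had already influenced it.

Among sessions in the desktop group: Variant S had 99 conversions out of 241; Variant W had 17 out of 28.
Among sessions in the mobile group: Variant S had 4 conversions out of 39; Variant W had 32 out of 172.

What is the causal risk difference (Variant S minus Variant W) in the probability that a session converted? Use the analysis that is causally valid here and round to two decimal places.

+0.12

Variant W is higher inside every device type stratum but Variant S is higher in aggregate. Whether to stratify depends on how device type relates to the variant.
Because the variant influences device type, device type is a post-treatment mediator, not a confounder. Stratifying on it would bias the estimate; the causal effect is the crude pooled difference.
The causal difference is the pooled difference: 0.368 − 0.245 = +0.123.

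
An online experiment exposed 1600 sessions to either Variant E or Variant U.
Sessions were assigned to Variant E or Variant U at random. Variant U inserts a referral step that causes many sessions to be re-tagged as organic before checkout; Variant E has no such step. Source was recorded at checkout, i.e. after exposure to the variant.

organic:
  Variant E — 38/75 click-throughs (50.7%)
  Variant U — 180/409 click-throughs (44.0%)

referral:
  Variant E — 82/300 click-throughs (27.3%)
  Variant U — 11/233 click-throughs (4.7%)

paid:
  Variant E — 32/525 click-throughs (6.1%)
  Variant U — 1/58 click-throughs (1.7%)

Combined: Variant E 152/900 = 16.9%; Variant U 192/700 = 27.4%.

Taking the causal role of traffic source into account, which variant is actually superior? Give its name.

Variant U

Variant E is higher inside every traffic source stratum but Variant U is higher in aggregate. Whether to stratify depends on how traffic source relates to the variant.
Traffic source is downstream of the variant. One should not condition on a consequence of treatment, so the overall rates are the right comparison.
Pooled: Variant E 16.9% vs Variant U 27.4%; Variant U is higher overall.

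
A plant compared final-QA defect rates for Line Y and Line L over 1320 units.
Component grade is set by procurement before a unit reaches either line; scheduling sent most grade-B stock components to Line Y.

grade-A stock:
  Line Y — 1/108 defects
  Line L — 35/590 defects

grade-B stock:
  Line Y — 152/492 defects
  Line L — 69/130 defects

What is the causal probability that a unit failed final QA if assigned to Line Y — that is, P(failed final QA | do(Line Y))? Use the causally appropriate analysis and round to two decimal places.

Line Y is lower inside every component grade stratum but Line L is lower in aggregate. Whether to stratify depends on how component grade relates to the line.
Since component grade is a pre-existing factor (not a product of the line) and it affects the outcome on its own, it is a confounder. The stratified rates, not the pooled rate, identify the causal effect.
Standardising Line Y to the population component grade mix: 0.529·1/108 + 0.471·152/492 = 0.150.

0.15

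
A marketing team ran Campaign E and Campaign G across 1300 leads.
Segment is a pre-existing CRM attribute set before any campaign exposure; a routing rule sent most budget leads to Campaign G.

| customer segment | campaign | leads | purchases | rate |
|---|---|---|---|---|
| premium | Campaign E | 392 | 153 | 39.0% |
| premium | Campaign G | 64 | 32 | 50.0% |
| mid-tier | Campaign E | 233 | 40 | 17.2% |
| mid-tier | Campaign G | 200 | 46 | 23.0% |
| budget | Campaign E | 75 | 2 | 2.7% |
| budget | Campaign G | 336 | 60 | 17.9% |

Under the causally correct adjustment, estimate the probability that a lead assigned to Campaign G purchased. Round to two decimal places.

The imbalance in customer segment arose from how leads were allocated, not from anything the campaign did; and customer segment independently affects the outcome. The pooled gap is confounded — condition on customer segment.
Standardising Campaign G to the population customer segment mix: 0.351·32/64 + 0.333·46/200 + 0.316·60/336 = 0.308.

0.31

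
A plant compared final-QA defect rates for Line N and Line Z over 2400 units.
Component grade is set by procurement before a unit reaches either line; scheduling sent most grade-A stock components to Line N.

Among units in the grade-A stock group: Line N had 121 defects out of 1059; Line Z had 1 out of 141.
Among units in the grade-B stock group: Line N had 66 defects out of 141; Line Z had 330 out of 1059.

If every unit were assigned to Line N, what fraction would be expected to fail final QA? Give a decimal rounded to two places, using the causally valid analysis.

0.29

Since component grade is a pre-existing factor (not a product of the line) and it affects the outcome on its own, it is a confounder. The stratified rates, not the pooled rate, identify the causal effect.
Standardising Line N to the population component grade mix: 0.500·121/1059 + 0.500·66/141 = 0.291.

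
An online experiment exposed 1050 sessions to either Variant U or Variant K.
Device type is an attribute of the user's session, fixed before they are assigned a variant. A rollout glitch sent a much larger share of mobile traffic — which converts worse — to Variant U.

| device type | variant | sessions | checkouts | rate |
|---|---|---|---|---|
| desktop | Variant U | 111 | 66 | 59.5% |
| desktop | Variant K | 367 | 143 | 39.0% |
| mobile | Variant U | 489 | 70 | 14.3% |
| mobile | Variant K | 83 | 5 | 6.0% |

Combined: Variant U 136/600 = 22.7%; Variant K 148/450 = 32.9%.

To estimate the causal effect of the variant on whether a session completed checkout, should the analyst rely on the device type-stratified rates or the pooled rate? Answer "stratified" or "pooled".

The stratified and pooled comparisons disagree (Variant U wins within each device type; Variant K wins overall), so the answer turns on the causal role of device type.
Device type differs across variants for reasons unrelated to any effect of the variant itself, and it separately predicts the outcome — a classic confounder. We must compare within device type levels.
Within each level — desktop: 59.5% vs 39.0%; mobile: 14.3% vs 6.0% — Variant U is higher every time.

stratified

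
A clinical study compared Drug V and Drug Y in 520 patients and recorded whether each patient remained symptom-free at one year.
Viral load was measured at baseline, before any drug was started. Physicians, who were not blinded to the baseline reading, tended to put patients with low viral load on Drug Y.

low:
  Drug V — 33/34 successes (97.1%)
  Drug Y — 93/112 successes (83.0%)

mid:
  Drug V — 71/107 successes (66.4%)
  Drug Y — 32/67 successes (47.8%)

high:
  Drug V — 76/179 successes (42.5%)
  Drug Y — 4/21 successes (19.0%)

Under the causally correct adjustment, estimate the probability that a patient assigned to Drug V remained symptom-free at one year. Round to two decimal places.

0.66

The stratified and pooled comparisons disagree (Drug V wins within each viral load; Drug Y wins overall), so the answer turns on the causal role of viral load.
Since viral load is a pre-existing factor (not a product of the drug) and it affects the outcome on its own, it is a confounder. The stratified rates, not the pooled rate, identify the causal effect.
Standardising Drug V to the population viral load mix: 0.281·33/34 + 0.335·71/107 + 0.385·76/179 = 0.658.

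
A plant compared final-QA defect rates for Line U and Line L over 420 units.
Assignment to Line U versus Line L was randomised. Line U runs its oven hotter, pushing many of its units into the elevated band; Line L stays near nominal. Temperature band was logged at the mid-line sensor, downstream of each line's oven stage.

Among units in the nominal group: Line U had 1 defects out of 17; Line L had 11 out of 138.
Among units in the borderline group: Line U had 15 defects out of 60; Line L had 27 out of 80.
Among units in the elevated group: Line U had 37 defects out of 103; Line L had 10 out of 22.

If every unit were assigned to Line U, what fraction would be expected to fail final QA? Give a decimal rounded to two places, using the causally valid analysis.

Within every in-process temperature band level Line U has the lower rate, yet pooled Line L does — Simpson's reversal.
In-process temperature band is recorded after the line and is itself shifted by it — it sits on the causal path from line to outcome. Conditioning on a mediator would strip out part of the effect we want; the pooled comparison gives the total causal effect.
So P(outcome | do(Line U)) is just the pooled rate for Line U: 53/180 = 0.294.

0.29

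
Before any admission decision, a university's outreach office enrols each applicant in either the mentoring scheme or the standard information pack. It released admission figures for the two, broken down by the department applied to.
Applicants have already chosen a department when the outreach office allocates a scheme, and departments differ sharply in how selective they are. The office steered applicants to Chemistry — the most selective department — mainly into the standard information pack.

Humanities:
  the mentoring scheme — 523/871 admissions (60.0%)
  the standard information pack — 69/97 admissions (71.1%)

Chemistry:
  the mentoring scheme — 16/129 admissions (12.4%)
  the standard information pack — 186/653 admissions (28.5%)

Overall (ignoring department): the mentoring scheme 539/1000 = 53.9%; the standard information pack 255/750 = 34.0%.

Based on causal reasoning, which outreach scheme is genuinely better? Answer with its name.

the standard information pack

the standard information pack is higher inside every department stratum but the mentoring scheme is higher in aggregate. Whether to stratify depends on how department relates to the outreach scheme.
Here department is a common cause — it drives both which outreach scheme a case falls under and the outcome. The crude comparison mixes populations; the stratum-specific rates are the causally relevant ones.
Within each level — Humanities: 60.0% vs 71.1%; Chemistry: 12.4% vs 28.5% — the standard information pack is higher every time.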